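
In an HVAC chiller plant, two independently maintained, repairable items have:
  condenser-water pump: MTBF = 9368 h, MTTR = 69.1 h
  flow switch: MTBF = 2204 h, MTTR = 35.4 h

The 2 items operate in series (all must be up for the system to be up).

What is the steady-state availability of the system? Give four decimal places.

A(condenser-water pump) = MTBF/(MTBF+MTTR) = 9368/(9368+69.1) = 0.992678
A(flow switch) = MTBF/(MTBF+MTTR) = 2204/(2204+35.4) = 0.984192
Series availability: 0.992678 × 0.984192 = 0.9770

0.9770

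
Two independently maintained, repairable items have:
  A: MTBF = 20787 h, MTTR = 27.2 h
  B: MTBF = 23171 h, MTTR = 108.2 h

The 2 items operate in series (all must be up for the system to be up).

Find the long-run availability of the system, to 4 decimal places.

0.9941

A(A) = MTBF/(MTBF+MTTR) = 20787/(20787+27.2) = 0.998693
A(B) = MTBF/(MTBF+MTTR) = 23171/(23171+108.2) = 0.995352
Series availability: 0.998693 × 0.995352 = 0.9941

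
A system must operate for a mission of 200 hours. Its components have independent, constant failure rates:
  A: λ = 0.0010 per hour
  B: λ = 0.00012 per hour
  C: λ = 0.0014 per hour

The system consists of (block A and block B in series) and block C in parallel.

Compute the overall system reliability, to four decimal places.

R(A) = exp(−0.0010 × 200) = 0.818731
R(B) = exp(−0.00012 × 200) = 0.976286
R(C) = exp(−0.0014 × 200) = 0.755784
Series (A and B): 0.818731 × 0.976286 = 0.799316
Parallel ([0.799316] and C): 1 − (1 − 0.799316)(1 − 0.755784) = 0.9510

0.9510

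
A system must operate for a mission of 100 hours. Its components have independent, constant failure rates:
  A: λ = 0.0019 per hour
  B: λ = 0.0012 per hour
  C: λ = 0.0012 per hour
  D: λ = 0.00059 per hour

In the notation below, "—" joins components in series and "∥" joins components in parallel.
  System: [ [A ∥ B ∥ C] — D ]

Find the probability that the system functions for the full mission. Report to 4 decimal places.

0.9406

R(A) = exp(−0.0019 × 100) = 0.826959
R(B) = exp(−0.0012 × 100) = 0.886920
R(C) = exp(−0.0012 × 100) = 0.886920
R(D) = exp(−0.00059 × 100) = 0.942707
Parallel (A, B, and C): 1 − (1 − 0.826959)(1 − 0.886920)(1 − 0.886920) = 0.997787
Series ([0.997787] and D): 0.997787 × 0.942707 = 0.9406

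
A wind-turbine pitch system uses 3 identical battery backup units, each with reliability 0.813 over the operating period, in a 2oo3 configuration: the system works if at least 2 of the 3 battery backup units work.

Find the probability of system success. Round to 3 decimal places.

R = Σ_{i=2}^{3} C(3,i) p^i (1−p)^{3−i} with p = 0.813
C(3,2)·0.813^2·0.187^1 = 0.37080
C(3,3)·0.813^3·0.187^0 = 0.53737
Sum = 0.908

0.908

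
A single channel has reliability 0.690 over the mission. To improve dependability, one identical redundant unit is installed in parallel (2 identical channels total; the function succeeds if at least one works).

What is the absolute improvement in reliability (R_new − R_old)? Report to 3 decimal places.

R_before = 0.690
R_after = 1 − (1 − 0.690)^2 = 0.904
ΔR = 0.904 − 0.690 = 0.214

0.214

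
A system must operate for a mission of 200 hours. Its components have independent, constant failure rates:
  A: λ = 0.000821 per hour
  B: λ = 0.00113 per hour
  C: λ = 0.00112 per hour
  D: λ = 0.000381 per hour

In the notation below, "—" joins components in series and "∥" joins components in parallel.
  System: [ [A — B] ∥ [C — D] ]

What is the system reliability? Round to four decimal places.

0.9162

R(A) = exp(−0.000821 × 200) = 0.848572
R(B) = exp(−0.00113 × 200) = 0.797718
R(C) = exp(−0.00112 × 200) = 0.799315
R(D) = exp(−0.000381 × 200) = 0.926631
Series (A and B): 0.848572 × 0.797718 = 0.676921
Series (C and D): 0.799315 × 0.926631 = 0.740670
Parallel ([0.676921] and [0.740670]): 1 − (1 − 0.676921)(1 − 0.740670) = 0.9162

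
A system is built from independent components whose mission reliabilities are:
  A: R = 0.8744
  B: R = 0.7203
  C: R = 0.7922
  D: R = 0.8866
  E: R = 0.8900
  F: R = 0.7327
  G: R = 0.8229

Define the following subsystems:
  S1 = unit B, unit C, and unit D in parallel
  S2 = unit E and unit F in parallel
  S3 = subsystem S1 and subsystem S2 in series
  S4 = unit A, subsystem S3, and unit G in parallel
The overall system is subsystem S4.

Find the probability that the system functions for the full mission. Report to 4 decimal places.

Parallel (B, C, and D): 1 − (1 − 0.720300)(1 − 0.792200)(1 − 0.886600) = 0.993409
Parallel (E and F): 1 − (1 − 0.890000)(1 − 0.732700) = 0.970597
Series ([0.993409] and [0.970597]): 0.993409 × 0.970597 = 0.964200
Parallel (A, [0.964200], and G): 1 − (1 − 0.874400)(1 − 0.964200)(1 − 0.822900) = 0.9992

0.9992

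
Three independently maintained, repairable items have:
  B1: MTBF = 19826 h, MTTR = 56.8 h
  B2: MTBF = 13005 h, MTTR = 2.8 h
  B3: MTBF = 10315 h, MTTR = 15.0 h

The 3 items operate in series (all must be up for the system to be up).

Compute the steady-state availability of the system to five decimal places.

A(B1) = MTBF/(MTBF+MTTR) = 19826/(19826+56.8) = 0.997143
A(B2) = MTBF/(MTBF+MTTR) = 13005/(13005+2.8) = 0.999785
A(B3) = MTBF/(MTBF+MTTR) = 10315/(10315+15.0) = 0.998548
Series availability: 0.997143 × 0.999785 × 0.998548 = 0.99548

0.99548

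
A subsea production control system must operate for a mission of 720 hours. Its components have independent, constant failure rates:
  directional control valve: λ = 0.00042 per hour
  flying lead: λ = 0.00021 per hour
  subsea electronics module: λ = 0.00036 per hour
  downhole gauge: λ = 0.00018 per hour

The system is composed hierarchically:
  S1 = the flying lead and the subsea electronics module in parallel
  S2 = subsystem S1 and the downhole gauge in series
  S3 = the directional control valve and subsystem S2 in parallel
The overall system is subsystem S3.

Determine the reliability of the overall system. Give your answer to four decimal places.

0.9609

R(directional control valve) = exp(−0.00042 × 720) = 0.739042
R(flying lead) = exp(−0.00021 × 720) = 0.859676
R(subsea electronics module) = exp(−0.00036 × 720) = 0.771669
R(downhole gauge) = exp(−0.00018 × 720) = 0.878447
Parallel (flying lead and subsea electronics module): 1 − (1 − 0.859676)(1 − 0.771669) = 0.967960
Series ([0.967960] and downhole gauge): 0.967960 × 0.878447 = 0.850302
Parallel (directional control valve and [0.850302]): 1 − (1 − 0.739042)(1 − 0.850302) = 0.9609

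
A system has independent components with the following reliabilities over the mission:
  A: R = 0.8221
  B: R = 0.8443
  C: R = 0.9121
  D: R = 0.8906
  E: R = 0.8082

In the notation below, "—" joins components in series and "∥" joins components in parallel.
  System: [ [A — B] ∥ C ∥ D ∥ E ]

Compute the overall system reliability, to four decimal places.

Series (A and B): 0.822100 × 0.844300 = 0.694099
Parallel ([0.694099], C, D, and E): 1 − (1 − 0.694099)(1 − 0.912100)(1 − 0.890600)(1 − 0.808200) = 0.9994

0.9994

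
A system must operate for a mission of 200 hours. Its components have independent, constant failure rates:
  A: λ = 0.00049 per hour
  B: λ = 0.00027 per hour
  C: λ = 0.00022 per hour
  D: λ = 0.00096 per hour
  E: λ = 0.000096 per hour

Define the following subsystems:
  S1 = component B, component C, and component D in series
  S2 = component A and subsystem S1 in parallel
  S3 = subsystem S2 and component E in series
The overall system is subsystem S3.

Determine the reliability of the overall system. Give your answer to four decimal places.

0.9579

R(A) = exp(−0.00049 × 200) = 0.906649
R(B) = exp(−0.00027 × 200) = 0.947432
R(C) = exp(−0.00022 × 200) = 0.956954
R(D) = exp(−0.00096 × 200) = 0.825307
R(E) = exp(−0.000096 × 200) = 0.980983
Series (B, C, and D): 0.947432 × 0.956954 × 0.825307 = 0.748264
Parallel (A and [0.748264]): 1 − (1 − 0.906649)(1 − 0.748264) = 0.976500
Series ([0.976500] and E): 0.976500 × 0.980983 = 0.9579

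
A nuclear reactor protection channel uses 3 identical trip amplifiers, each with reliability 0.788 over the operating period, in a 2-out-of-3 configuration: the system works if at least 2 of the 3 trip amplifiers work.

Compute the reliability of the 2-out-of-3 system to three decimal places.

R = Σ_{i=2}^{3} C(3,i) p^i (1−p)^{3−i} with p = 0.788
C(3,2)·0.788^2·0.212^1 = 0.39492
C(3,3)·0.788^3·0.212^0 = 0.48930
Sum = 0.884

0.884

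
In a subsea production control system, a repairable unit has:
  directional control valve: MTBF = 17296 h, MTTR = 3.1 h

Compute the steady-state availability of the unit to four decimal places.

A(directional control valve) = MTBF/(MTBF+MTTR) = 17296/(17296+3.1) = 0.9998

0.9998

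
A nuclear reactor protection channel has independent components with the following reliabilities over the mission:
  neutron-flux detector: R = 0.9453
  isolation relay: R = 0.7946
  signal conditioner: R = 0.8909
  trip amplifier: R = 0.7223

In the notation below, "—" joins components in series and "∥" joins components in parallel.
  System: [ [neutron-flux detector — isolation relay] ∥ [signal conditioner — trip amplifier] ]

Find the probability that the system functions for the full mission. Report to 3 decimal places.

0.911

Series (neutron-flux detector and isolation relay): 0.94530 × 0.79460 = 0.75114
Series (signal conditioner and trip amplifier): 0.89090 × 0.72230 = 0.64350
Parallel ([0.75114] and [0.64350]): 1 − (1 − 0.75114)(1 − 0.64350) = 0.911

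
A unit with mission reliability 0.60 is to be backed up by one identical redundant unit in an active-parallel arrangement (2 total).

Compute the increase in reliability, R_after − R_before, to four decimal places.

0.2400

R_before = 0.60
R_after = 1 − (1 − 0.60)^2 = 0.8400
ΔR = 0.8400 − 0.60 = 0.2400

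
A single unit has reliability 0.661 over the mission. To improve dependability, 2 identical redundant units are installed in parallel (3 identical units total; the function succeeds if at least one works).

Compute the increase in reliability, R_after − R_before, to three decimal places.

R_before = 0.661
R_after = 1 − (1 − 0.661)^3 = 0.961
ΔR = 0.961 − 0.661 = 0.300

0.300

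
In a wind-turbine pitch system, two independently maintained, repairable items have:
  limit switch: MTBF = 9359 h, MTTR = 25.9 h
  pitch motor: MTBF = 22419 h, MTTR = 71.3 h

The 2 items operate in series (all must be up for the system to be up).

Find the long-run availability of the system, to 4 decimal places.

A(limit switch) = MTBF/(MTBF+MTTR) = 9359/(9359+25.9) = 0.997240
A(pitch motor) = MTBF/(MTBF+MTTR) = 22419/(22419+71.3) = 0.996830
Series availability: 0.997240 × 0.996830 = 0.9941

0.9941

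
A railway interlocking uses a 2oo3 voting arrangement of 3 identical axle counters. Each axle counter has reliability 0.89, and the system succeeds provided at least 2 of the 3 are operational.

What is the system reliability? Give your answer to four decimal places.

R = Σ_{i=2}^{3} C(3,i) p^i (1−p)^{3−i} with p = 0.89
C(3,2)·0.89^2·0.11^1 = 0.261393
C(3,3)·0.89^3·0.11^0 = 0.704969
Sum = 0.9664

0.9664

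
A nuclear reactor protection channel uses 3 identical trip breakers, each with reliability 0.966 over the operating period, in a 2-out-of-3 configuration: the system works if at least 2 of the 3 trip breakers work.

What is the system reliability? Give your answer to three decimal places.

0.997

R = Σ_{i=2}^{3} C(3,i) p^i (1−p)^{3−i} with p = 0.966
C(3,2)·0.966^2·0.034^1 = 0.09518
C(3,3)·0.966^3·0.034^0 = 0.90143
Sum = 0.997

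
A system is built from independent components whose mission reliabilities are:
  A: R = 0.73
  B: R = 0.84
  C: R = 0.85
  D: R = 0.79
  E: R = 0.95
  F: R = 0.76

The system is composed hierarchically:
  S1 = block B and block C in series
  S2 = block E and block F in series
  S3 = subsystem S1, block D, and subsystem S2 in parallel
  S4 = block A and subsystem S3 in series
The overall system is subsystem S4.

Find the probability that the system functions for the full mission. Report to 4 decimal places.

Series (B and C): 0.840000 × 0.850000 = 0.714000
Series (E and F): 0.950000 × 0.760000 = 0.722000
Parallel ([0.714000], D, and [0.722000]): 1 − (1 − 0.714000)(1 − 0.790000)(1 − 0.722000) = 0.983303
Series (A and [0.983303]): 0.730000 × 0.983303 = 0.7178

0.7178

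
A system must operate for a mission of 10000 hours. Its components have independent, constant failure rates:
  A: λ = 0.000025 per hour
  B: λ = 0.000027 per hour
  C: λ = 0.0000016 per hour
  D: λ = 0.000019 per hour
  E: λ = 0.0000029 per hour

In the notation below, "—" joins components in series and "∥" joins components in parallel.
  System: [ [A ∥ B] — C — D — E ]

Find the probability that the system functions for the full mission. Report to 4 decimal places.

0.7492

R(A) = exp(−0.000025 × 10000) = 0.778801
R(B) = exp(−0.000027 × 10000) = 0.763379
R(C) = exp(−0.0000016 × 10000) = 0.984127
R(D) = exp(−0.000019 × 10000) = 0.826959
R(E) = exp(−0.0000029 × 10000) = 0.971416
Parallel (A and B): 1 − (1 − 0.778801)(1 − 0.763379) = 0.947660
Series ([0.947660], C, D, and E): 0.947660 × 0.984127 × 0.826959 × 0.971416 = 0.7492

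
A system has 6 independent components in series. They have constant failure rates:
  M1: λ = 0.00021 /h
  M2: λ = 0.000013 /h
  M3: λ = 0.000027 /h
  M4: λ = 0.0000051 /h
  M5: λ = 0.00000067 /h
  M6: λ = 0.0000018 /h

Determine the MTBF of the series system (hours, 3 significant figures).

3880

Series of exponential components: λ_sys = Σ λ_i
λ_sys = 0.00021 + 0.000013 + 0.000027 + 0.0000051 + 0.00000067 + 0.0000018 = 2.5757e-04 /h
MTBF = 1 / λ_sys = 3880 h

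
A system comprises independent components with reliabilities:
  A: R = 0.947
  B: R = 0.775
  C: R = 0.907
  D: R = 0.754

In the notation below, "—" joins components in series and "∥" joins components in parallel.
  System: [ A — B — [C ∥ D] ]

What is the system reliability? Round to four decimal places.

Parallel (C and D): 1 − (1 − 0.907000)(1 − 0.754000) = 0.977122
Series (A, B, and [0.977122]): 0.947000 × 0.775000 × 0.977122 = 0.7171

0.7171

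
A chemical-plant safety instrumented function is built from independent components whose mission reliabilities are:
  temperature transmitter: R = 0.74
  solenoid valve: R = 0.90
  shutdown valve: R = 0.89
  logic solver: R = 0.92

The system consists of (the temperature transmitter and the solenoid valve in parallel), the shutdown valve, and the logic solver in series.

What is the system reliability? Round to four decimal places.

Parallel (temperature transmitter and solenoid valve): 1 − (1 − 0.740000)(1 − 0.900000) = 0.974000
Series ([0.974000], shutdown valve, and logic solver): 0.974000 × 0.890000 × 0.920000 = 0.7975

0.7975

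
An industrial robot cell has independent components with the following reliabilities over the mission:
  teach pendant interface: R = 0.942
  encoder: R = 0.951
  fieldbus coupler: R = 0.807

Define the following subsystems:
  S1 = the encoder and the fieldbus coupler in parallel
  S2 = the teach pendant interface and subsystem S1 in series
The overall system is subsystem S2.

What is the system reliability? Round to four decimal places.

0.9331

Parallel (encoder and fieldbus coupler): 1 − (1 − 0.951000)(1 − 0.807000) = 0.990543
Series (teach pendant interface and [0.990543]): 0.942000 × 0.990543 = 0.9331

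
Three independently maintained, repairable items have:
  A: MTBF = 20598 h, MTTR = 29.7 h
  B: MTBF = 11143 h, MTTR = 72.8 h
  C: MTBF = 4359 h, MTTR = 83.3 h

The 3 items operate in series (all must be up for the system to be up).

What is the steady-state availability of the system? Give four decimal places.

A(A) = MTBF/(MTBF+MTTR) = 20598/(20598+29.7) = 0.998560
A(B) = MTBF/(MTBF+MTTR) = 11143/(11143+72.8) = 0.993509
A(C) = MTBF/(MTBF+MTTR) = 4359/(4359+83.3) = 0.981248
Series availability: 0.998560 × 0.993509 × 0.981248 = 0.9735

0.9735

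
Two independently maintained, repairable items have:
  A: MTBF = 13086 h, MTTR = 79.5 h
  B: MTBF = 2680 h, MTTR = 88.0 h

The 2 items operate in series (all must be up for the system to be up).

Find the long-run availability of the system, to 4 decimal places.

0.9624

A(A) = MTBF/(MTBF+MTTR) = 13086/(13086+79.5) = 0.993961
A(B) = MTBF/(MTBF+MTTR) = 2680/(2680+88.0) = 0.968208
Series availability: 0.993961 × 0.968208 = 0.9624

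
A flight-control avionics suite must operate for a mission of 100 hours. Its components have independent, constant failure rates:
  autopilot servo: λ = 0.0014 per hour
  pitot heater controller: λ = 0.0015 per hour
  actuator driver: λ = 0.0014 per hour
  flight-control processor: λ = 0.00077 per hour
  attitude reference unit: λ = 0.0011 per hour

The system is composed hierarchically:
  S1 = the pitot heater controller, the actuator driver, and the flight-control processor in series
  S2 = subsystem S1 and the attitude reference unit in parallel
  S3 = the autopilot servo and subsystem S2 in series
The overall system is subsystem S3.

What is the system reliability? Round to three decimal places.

0.842

R(autopilot servo) = exp(−0.0014 × 100) = 0.86936
R(pitot heater controller) = exp(−0.0015 × 100) = 0.86071
R(actuator driver) = exp(−0.0014 × 100) = 0.86936
R(flight-control processor) = exp(−0.00077 × 100) = 0.92589
R(attitude reference unit) = exp(−0.0011 × 100) = 0.89583
Series (pitot heater controller, actuator driver, and flight-control processor): 0.86071 × 0.86936 × 0.92589 = 0.69281
Parallel ([0.69281] and attitude reference unit): 1 − (1 − 0.69281)(1 − 0.89583) = 0.96800
Series (autopilot servo and [0.96800]): 0.86936 × 0.96800 = 0.842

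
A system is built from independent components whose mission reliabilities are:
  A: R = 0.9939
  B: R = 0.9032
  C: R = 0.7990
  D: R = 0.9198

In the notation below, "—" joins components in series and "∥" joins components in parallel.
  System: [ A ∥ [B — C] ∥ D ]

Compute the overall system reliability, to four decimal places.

0.9999

Series (B and C): 0.903200 × 0.799000 = 0.721657
Parallel (A, [0.721657], and D): 1 − (1 − 0.993900)(1 − 0.721657)(1 − 0.919800) = 0.9999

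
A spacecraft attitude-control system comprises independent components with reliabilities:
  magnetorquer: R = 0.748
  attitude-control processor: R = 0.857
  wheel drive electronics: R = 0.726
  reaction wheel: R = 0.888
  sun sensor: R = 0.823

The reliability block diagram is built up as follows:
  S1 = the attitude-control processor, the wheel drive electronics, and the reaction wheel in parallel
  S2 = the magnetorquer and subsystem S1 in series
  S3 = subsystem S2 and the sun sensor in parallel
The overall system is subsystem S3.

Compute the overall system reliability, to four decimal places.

0.9548

Parallel (attitude-control processor, wheel drive electronics, and reaction wheel): 1 − (1 − 0.857000)(1 − 0.726000)(1 − 0.888000) = 0.995612
Series (magnetorquer and [0.995612]): 0.748000 × 0.995612 = 0.744718
Parallel ([0.744718] and sun sensor): 1 − (1 − 0.744718)(1 − 0.823000) = 0.9548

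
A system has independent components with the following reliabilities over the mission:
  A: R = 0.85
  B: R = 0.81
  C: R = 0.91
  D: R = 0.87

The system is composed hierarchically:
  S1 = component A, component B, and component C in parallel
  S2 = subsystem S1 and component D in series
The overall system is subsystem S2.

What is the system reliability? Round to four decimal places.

0.8678

Parallel (A, B, and C): 1 − (1 − 0.850000)(1 − 0.810000)(1 − 0.910000) = 0.997435
Series ([0.997435] and D): 0.997435 × 0.870000 = 0.8678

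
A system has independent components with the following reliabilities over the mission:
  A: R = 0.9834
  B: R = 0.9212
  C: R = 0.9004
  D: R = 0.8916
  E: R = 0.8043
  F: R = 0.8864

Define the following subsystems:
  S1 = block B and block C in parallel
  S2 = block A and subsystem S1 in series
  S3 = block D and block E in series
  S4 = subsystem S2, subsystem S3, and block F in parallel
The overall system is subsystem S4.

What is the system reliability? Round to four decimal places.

Parallel (B and C): 1 − (1 − 0.921200)(1 − 0.900400) = 0.992152
Series (A and [0.992152]): 0.983400 × 0.992152 = 0.975682
Series (D and E): 0.891600 × 0.804300 = 0.717114
Parallel ([0.975682], [0.717114], and F): 1 − (1 − 0.975682)(1 − 0.717114)(1 − 0.886400) = 0.9992

0.9992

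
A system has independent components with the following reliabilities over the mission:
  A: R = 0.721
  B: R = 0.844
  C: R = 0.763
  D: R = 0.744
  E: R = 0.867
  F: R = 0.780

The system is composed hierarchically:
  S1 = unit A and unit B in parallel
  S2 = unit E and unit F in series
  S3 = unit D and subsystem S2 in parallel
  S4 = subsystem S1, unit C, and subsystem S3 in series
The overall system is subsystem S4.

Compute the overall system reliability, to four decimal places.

Parallel (A and B): 1 − (1 − 0.721000)(1 − 0.844000) = 0.956476
Series (E and F): 0.867000 × 0.780000 = 0.676260
Parallel (D and [0.676260]): 1 − (1 − 0.744000)(1 − 0.676260) = 0.917123
Series ([0.956476], C, and [0.917123]): 0.956476 × 0.763000 × 0.917123 = 0.6693

0.6693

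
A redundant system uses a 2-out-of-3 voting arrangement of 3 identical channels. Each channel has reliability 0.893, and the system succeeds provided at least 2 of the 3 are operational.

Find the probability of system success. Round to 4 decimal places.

0.9681

R = Σ_{i=2}^{3} C(3,i) p^i (1−p)^{3−i} with p = 0.893
C(3,2)·0.893^2·0.107^1 = 0.255981
C(3,3)·0.893^3·0.107^0 = 0.712122
Sum = 0.9681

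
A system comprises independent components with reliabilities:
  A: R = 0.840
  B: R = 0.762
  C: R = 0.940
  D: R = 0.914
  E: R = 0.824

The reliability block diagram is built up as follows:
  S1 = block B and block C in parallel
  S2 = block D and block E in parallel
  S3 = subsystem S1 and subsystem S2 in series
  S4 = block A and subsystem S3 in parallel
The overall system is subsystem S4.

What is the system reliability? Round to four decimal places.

Parallel (B and C): 1 − (1 − 0.762000)(1 − 0.940000) = 0.985720
Parallel (D and E): 1 − (1 − 0.914000)(1 − 0.824000) = 0.984864
Series ([0.985720] and [0.984864]): 0.985720 × 0.984864 = 0.970800
Parallel (A and [0.970800]): 1 − (1 − 0.840000)(1 − 0.970800) = 0.9953

0.9953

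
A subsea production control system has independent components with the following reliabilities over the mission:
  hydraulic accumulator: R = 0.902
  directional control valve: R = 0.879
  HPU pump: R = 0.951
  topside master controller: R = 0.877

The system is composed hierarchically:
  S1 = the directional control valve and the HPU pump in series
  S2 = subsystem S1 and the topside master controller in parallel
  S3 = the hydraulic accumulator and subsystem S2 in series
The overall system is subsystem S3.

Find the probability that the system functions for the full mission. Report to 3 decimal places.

0.884

Series (directional control valve and HPU pump): 0.87900 × 0.95100 = 0.83593
Parallel ([0.83593] and topside master controller): 1 − (1 − 0.83593)(1 − 0.87700) = 0.97982
Series (hydraulic accumulator and [0.97982]): 0.90200 × 0.97982 = 0.884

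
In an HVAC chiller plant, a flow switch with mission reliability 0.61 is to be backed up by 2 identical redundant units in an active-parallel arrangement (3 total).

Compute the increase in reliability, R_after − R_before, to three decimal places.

0.331

R_before = 0.61
R_after = 1 − (1 − 0.61)^3 = 0.941
ΔR = 0.941 − 0.61 = 0.331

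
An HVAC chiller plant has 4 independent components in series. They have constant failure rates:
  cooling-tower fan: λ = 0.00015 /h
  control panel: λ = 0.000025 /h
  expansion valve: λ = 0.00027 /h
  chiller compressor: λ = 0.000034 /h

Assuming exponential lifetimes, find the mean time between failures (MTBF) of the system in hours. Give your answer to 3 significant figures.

2090

Series of exponential components: λ_sys = Σ λ_i
λ_sys = 0.00015 + 0.000025 + 0.00027 + 0.000034 = 4.7900e-04 /h
MTBF = 1 / λ_sys = 2090 h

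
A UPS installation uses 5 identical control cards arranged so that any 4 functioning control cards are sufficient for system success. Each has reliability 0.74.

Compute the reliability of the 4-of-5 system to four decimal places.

0.6117

R = Σ_{i=4}^{5} C(5,i) p^i (1−p)^{5−i} with p = 0.74
C(5,4)·0.74^4·0.26^1 = 0.389825
C(5,5)·0.74^5·0.26^0 = 0.221901
Sum = 0.6117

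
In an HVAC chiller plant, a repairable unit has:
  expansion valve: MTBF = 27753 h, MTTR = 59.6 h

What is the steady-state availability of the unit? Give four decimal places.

A(expansion valve) = MTBF/(MTBF+MTTR) = 27753/(27753+59.6) = 0.9979

0.9979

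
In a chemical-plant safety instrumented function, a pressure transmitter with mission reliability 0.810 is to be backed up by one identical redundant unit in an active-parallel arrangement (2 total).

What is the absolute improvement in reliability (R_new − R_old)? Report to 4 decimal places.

0.1539

R_before = 0.810
R_after = 1 − (1 − 0.810)^2 = 0.9639
ΔR = 0.9639 − 0.810 = 0.1539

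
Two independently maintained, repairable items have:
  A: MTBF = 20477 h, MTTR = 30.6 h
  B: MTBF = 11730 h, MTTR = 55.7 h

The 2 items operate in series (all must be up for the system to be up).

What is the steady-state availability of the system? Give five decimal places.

A(A) = MTBF/(MTBF+MTTR) = 20477/(20477+30.6) = 0.998508
A(B) = MTBF/(MTBF+MTTR) = 11730/(11730+55.7) = 0.995274
Series availability: 0.998508 × 0.995274 = 0.99379

0.99379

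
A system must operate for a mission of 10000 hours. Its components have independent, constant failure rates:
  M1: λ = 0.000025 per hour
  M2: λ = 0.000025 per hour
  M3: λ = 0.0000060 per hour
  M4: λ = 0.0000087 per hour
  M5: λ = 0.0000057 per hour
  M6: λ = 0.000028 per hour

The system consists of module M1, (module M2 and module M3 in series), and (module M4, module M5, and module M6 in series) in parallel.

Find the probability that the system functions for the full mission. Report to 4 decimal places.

0.9796

R(M1) = exp(−0.000025 × 10000) = 0.778801
R(M2) = exp(−0.000025 × 10000) = 0.778801
R(M3) = exp(−0.0000060 × 10000) = 0.941765
R(M4) = exp(−0.0000087 × 10000) = 0.916677
R(M5) = exp(−0.0000057 × 10000) = 0.944594
R(M6) = exp(−0.000028 × 10000) = 0.755784
Series (M2 and M3): 0.778801 × 0.941765 = 0.733448
Series (M4, M5, and M6): 0.916677 × 0.944594 × 0.755784 = 0.654424
Parallel (M1, [0.733448], and [0.654424]): 1 − (1 − 0.778801)(1 − 0.733448)(1 − 0.654424) = 0.9796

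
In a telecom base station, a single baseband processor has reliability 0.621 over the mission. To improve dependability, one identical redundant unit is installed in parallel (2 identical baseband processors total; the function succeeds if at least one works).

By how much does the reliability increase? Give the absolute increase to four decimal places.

R_before = 0.621
R_after = 1 − (1 − 0.621)^2 = 0.8564
ΔR = 0.8564 − 0.621 = 0.2354

0.2354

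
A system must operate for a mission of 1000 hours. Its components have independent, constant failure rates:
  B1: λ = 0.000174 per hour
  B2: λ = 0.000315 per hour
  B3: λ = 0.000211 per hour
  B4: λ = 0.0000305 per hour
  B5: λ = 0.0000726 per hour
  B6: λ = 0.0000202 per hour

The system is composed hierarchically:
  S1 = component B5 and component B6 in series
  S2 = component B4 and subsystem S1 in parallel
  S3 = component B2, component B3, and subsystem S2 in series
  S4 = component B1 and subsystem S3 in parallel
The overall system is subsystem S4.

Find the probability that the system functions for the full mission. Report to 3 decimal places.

0.934

R(B1) = exp(−0.000174 × 1000) = 0.84030
R(B2) = exp(−0.000315 × 1000) = 0.72979
R(B3) = exp(−0.000211 × 1000) = 0.80977
R(B4) = exp(−0.0000305 × 1000) = 0.96996
R(B5) = exp(−0.0000726 × 1000) = 0.92997
R(B6) = exp(−0.0000202 × 1000) = 0.98000
Series (B5 and B6): 0.92997 × 0.98000 = 0.91137
Parallel (B4 and [0.91137]): 1 − (1 − 0.96996)(1 − 0.91137) = 0.99734
Series (B2, B3, and [0.99734]): 0.72979 × 0.80977 × 0.99734 = 0.58939
Parallel (B1 and [0.58939]): 1 − (1 − 0.84030)(1 − 0.58939) = 0.934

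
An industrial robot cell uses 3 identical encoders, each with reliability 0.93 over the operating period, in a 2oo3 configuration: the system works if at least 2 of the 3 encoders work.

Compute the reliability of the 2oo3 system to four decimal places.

0.9860

R = Σ_{i=2}^{3} C(3,i) p^i (1−p)^{3−i} with p = 0.93
C(3,2)·0.93^2·0.07^1 = 0.181629
C(3,3)·0.93^3·0.07^0 = 0.804357
Sum = 0.9860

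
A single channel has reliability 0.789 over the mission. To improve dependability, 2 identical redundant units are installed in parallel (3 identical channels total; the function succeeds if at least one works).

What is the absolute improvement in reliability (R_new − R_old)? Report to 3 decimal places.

R_before = 0.789
R_after = 1 − (1 − 0.789)^3 = 0.991
ΔR = 0.991 − 0.789 = 0.202

0.202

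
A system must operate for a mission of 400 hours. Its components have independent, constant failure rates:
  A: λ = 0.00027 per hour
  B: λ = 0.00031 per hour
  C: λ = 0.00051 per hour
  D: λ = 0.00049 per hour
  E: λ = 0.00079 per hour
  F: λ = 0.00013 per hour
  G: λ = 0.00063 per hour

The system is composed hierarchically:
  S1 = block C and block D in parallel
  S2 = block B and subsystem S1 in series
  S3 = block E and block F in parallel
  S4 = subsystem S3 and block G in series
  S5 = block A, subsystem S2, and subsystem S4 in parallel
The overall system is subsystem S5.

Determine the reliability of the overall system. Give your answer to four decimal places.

0.9965

R(A) = exp(−0.00027 × 400) = 0.897628
R(B) = exp(−0.00031 × 400) = 0.883380
R(C) = exp(−0.00051 × 400) = 0.815462
R(D) = exp(−0.00049 × 400) = 0.822012
R(E) = exp(−0.00079 × 400) = 0.729059
R(F) = exp(−0.00013 × 400) = 0.949329
R(G) = exp(−0.00063 × 400) = 0.777245
Parallel (C and D): 1 − (1 − 0.815462)(1 − 0.822012) = 0.967154
Series (B and [0.967154]): 0.883380 × 0.967154 = 0.854365
Parallel (E and F): 1 − (1 − 0.729059)(1 − 0.949329) = 0.986271
Series ([0.986271] and G): 0.986271 × 0.777245 = 0.766574
Parallel (A, [0.854365], and [0.766574]): 1 − (1 − 0.897628)(1 − 0.854365)(1 − 0.766574) = 0.9965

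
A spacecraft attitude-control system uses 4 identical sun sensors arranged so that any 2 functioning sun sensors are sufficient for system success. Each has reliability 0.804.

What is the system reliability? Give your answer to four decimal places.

0.9743

R = Σ_{i=2}^{4} C(4,i) p^i (1−p)^{4−i} with p = 0.804
C(4,2)·0.804^2·0.196^2 = 0.148996
C(4,3)·0.804^3·0.196^1 = 0.407459
C(4,4)·0.804^4·0.196^0 = 0.417854
Sum = 0.9743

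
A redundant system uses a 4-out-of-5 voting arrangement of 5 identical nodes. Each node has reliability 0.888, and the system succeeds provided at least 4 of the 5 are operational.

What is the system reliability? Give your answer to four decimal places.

0.9004

R = Σ_{i=4}^{5} C(5,i) p^i (1−p)^{5−i} with p = 0.888
C(5,4)·0.888^4·0.112^1 = 0.348209
C(5,5)·0.888^5·0.112^0 = 0.552160
Sum = 0.9004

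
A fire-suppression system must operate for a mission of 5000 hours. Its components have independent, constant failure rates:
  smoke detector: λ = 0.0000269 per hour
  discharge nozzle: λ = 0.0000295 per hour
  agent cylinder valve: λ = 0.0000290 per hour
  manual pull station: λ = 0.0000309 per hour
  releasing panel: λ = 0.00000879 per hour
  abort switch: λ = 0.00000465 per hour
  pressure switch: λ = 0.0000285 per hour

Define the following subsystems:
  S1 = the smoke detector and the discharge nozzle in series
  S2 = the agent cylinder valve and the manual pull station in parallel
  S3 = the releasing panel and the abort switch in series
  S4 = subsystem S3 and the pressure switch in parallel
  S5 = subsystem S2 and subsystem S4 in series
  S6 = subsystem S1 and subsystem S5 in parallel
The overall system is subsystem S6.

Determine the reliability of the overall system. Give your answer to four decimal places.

R(smoke detector) = exp(−0.0000269 × 5000) = 0.874153
R(discharge nozzle) = exp(−0.0000295 × 5000) = 0.862862
R(agent cylinder valve) = exp(−0.0000290 × 5000) = 0.865022
R(manual pull station) = exp(−0.0000309 × 5000) = 0.856843
R(releasing panel) = exp(−0.00000879 × 5000) = 0.957002
R(abort switch) = exp(−0.00000465 × 5000) = 0.977018
R(pressure switch) = exp(−0.0000285 × 5000) = 0.867188
Series (smoke detector and discharge nozzle): 0.874153 × 0.862862 = 0.754273
Parallel (agent cylinder valve and manual pull station): 1 − (1 − 0.865022)(1 − 0.856843) = 0.980677
Series (releasing panel and abort switch): 0.957002 × 0.977018 = 0.935008
Parallel ([0.935008] and pressure switch): 1 − (1 − 0.935008)(1 − 0.867188) = 0.991368
Series ([0.980677] and [0.991368]): 0.980677 × 0.991368 = 0.972212
Parallel ([0.754273] and [0.972212]): 1 − (1 − 0.754273)(1 − 0.972212) = 0.9932

0.9932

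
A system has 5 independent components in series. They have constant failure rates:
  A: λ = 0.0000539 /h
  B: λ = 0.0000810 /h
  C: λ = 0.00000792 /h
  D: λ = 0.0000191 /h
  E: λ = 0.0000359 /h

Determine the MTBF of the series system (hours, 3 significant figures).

5060

Series of exponential components: λ_sys = Σ λ_i
λ_sys = 0.0000539 + 0.0000810 + 0.00000792 + 0.0000191 + 0.0000359 = 1.9782e-04 /h
MTBF = 1 / λ_sys = 5060 h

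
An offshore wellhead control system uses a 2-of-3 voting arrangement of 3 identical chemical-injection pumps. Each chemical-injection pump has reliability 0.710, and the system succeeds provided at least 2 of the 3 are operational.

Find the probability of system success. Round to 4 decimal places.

0.7965

R = Σ_{i=2}^{3} C(3,i) p^i (1−p)^{3−i} with p = 0.710
C(3,2)·0.710^2·0.290^1 = 0.438567
C(3,3)·0.710^3·0.290^0 = 0.357911
Sum = 0.7965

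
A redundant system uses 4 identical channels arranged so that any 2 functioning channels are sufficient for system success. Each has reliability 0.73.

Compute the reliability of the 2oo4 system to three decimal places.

0.937

R = Σ_{i=2}^{4} C(4,i) p^i (1−p)^{4−i} with p = 0.73
C(4,2)·0.73^2·0.27^2 = 0.23309
C(4,3)·0.73^3·0.27^1 = 0.42014
C(4,4)·0.73^4·0.27^0 = 0.28398
Sum = 0.937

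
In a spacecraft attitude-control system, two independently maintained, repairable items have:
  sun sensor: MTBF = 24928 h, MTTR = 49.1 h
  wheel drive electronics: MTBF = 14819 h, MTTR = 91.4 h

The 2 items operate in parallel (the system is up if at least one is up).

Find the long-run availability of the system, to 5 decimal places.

A(sun sensor) = MTBF/(MTBF+MTTR) = 24928/(24928+49.1) = 0.998034
A(wheel drive electronics) = MTBF/(MTBF+MTTR) = 14819/(14819+91.4) = 0.993870
Parallel availability: 1 − (1 − 0.998034)(1 − 0.993870) = 0.99999

0.99999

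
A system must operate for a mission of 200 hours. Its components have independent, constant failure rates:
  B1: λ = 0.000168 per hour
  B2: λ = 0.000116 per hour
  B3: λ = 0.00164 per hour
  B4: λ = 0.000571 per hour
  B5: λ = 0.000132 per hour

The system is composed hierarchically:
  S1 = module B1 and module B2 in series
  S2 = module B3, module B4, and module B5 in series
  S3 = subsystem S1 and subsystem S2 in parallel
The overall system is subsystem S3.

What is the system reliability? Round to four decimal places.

0.9793

R(B1) = exp(−0.000168 × 200) = 0.966958
R(B2) = exp(−0.000116 × 200) = 0.977067
R(B3) = exp(−0.00164 × 200) = 0.720363
R(B4) = exp(−0.000571 × 200) = 0.892080
R(B5) = exp(−0.000132 × 200) = 0.973945
Series (B1 and B2): 0.966958 × 0.977067 = 0.944783
Series (B3, B4, and B5): 0.720363 × 0.892080 × 0.973945 = 0.625878
Parallel ([0.944783] and [0.625878]): 1 − (1 − 0.944783)(1 − 0.625878) = 0.9793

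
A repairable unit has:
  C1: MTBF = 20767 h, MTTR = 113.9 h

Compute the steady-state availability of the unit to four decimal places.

A(C1) = MTBF/(MTBF+MTTR) = 20767/(20767+113.9) = 0.9945

0.9945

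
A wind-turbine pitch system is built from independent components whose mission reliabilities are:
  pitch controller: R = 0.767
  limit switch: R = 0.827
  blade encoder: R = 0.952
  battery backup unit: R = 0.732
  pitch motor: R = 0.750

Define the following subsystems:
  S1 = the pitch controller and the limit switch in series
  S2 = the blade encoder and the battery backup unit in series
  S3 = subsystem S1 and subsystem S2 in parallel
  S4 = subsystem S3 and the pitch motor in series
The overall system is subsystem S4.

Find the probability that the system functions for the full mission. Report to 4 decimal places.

0.6669

Series (pitch controller and limit switch): 0.767000 × 0.827000 = 0.634309
Series (blade encoder and battery backup unit): 0.952000 × 0.732000 = 0.696864
Parallel ([0.634309] and [0.696864]): 1 − (1 − 0.634309)(1 − 0.696864) = 0.889146
Series ([0.889146] and pitch motor): 0.889146 × 0.750000 = 0.6669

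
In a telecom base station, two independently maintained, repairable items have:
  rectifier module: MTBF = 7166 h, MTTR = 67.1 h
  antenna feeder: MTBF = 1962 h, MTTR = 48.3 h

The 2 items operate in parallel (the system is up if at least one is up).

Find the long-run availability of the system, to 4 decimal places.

0.9998

A(rectifier module) = MTBF/(MTBF+MTTR) = 7166/(7166+67.1) = 0.990723
A(antenna feeder) = MTBF/(MTBF+MTTR) = 1962/(1962+48.3) = 0.975974
Parallel availability: 1 − (1 − 0.990723)(1 − 0.975974) = 0.9998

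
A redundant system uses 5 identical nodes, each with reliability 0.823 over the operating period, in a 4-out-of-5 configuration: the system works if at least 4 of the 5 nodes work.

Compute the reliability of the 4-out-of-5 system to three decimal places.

R = Σ_{i=4}^{5} C(5,i) p^i (1−p)^{5−i} with p = 0.823
C(5,4)·0.823^4·0.177^1 = 0.40602
C(5,5)·0.823^5·0.177^0 = 0.37757
Sum = 0.784

0.784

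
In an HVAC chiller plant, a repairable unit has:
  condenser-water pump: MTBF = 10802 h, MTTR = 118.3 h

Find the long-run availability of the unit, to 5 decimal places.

0.98917

A(condenser-water pump) = MTBF/(MTBF+MTTR) = 10802/(10802+118.3) = 0.98917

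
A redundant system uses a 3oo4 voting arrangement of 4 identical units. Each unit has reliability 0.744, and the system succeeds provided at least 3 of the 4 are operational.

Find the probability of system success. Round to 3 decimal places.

0.728

R = Σ_{i=3}^{4} C(4,i) p^i (1−p)^{4−i} with p = 0.744
C(4,3)·0.744^3·0.256^1 = 0.42171
C(4,4)·0.744^4·0.256^0 = 0.30640
Sum = 0.728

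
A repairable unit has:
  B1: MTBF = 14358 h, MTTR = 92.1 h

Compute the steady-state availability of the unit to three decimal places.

0.994

A(B1) = MTBF/(MTBF+MTTR) = 14358/(14358+92.1) = 0.994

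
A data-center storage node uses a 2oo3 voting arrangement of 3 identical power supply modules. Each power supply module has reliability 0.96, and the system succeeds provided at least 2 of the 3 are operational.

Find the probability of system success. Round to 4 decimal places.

R = Σ_{i=2}^{3} C(3,i) p^i (1−p)^{3−i} with p = 0.96
C(3,2)·0.96^2·0.04^1 = 0.110592
C(3,3)·0.96^3·0.04^0 = 0.884736
Sum = 0.9953

0.9953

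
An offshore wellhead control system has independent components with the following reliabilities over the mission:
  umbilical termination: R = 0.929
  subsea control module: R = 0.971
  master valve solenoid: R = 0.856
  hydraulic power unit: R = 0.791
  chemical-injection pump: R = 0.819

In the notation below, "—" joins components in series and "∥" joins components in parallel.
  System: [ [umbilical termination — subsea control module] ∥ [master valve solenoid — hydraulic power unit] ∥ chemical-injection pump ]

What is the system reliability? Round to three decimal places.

Series (umbilical termination and subsea control module): 0.92900 × 0.97100 = 0.90206
Series (master valve solenoid and hydraulic power unit): 0.85600 × 0.79100 = 0.67710
Parallel ([0.90206], [0.67710], and chemical-injection pump): 1 − (1 − 0.90206)(1 − 0.67710)(1 − 0.81900) = 0.994

0.994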